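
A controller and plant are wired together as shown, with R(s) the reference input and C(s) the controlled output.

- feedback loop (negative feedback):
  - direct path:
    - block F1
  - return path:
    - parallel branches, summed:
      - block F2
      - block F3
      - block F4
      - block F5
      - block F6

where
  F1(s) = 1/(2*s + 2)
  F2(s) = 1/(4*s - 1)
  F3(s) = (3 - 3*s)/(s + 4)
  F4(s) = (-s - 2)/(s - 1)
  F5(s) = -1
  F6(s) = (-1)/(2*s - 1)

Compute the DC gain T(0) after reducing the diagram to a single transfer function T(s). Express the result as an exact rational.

(1) sum the parallel branches F2, F3, F4, F5, F6 -> (-40*s^4 + 4*s^3 - 49*s^2 + 47*s - 7)/(8*s^4 + 18*s^3 - 49*s^2 + 27*s - 4)
(2) apply the feedback formula to F1, (F2+F3+F4+F5+F6) -> (8*s^4 + 18*s^3 - 49*s^2 + 27*s - 4)/(16*s^5 + 12*s^4 - 58*s^3 - 93*s^2 + 93*s - 15)
The step-2 result is T(s). Setting s = 0: T(0) = -4/(-15) = 4/15.

Therefore the answer is 4/15.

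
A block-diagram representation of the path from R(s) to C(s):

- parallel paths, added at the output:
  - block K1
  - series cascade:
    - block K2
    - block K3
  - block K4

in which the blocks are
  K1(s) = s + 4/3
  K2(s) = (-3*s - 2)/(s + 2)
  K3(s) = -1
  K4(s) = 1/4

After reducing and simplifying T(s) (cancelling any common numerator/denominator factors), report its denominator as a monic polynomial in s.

The answer is s + 2.

Reasoning:
1. combine K2, K3 in series; result (3*s + 2)/(s + 2)
2. parallel reduction of K1, (K2*K3), K4; result (12*s^2 + 79*s + 62)/(12*s + 24)
Step 2 gives the fully reduced T(s), with no common factor left to cancel. The denominator's leading coefficient is 12, so divide each of its coefficients by 12 to get the monic form.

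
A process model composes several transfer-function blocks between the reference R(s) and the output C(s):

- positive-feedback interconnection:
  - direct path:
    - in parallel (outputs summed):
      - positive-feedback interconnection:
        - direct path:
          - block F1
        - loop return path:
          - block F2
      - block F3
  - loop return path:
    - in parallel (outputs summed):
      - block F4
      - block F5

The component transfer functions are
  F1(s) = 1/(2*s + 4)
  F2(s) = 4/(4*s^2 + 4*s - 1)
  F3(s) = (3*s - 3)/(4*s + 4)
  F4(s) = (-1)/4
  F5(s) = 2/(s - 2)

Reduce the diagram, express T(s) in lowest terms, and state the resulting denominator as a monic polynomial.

(1) collapse the loop (F1 forward, F2 return): (4*s^2 + 4*s - 1)/(8*s^3 + 24*s^2 + 14*s - 8)
(2) sum the parallel branches [F1/(1-F1*F2)], F3: (12*s^4 + 32*s^3 + s^2 - 27*s + 10)/(16*s^4 + 64*s^3 + 76*s^2 + 12*s - 16)
(3) combine F4, F5 in parallel: (10 - s)/(4*s - 8)
(4) feedback reduction of ([F1/(1-F1*F2)]+F3), (F4+F5): (48*s^5 + 32*s^4 - 252*s^3 - 116*s^2 + 256*s - 80)/(76*s^5 + 40*s^4 - 527*s^3 - 597*s^2 + 120*s + 28)
The result of step 4 is T(s) in lowest terms. Its denominator has leading coefficient 76; dividing the denominator through by 76 makes it monic.

Final answer: s^5 + 10*s^4/19 - 527*s^3/76 - 597*s^2/76 + 30*s/19 + 7/19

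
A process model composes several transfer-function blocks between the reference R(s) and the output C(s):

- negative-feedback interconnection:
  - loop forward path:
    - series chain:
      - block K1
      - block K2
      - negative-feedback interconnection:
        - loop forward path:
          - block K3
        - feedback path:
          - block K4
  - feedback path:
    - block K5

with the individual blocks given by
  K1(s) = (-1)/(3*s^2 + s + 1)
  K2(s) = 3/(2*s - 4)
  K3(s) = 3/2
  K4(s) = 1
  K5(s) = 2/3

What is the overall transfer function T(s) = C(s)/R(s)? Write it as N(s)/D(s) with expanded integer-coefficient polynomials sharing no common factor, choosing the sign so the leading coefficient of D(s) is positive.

Step 1 - reduce the feedback loop with forward K3 and return K4 = 3/5
Step 2 - combine K1, K2, [K3/(1+K3*K4)] in series = (-9)/(30*s^3 - 50*s^2 - 10*s - 20)
Step 3 - close the feedback loop around (K1*K2*[K3/(1+K3*K4)]), K5: this yields T(s), and no further normalization is needed

Final answer: (-9)/(30*s^3 - 50*s^2 - 10*s - 26)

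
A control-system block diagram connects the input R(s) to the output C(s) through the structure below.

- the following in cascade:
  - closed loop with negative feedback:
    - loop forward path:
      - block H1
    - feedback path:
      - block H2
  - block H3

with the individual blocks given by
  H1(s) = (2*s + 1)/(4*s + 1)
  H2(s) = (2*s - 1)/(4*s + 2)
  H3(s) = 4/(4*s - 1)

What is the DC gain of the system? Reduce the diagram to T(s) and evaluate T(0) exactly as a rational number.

1. reduce the feedback loop with forward H1 and return H2 gives (4*s + 2)/(10*s + 1)
2. combine [H1/(1+H1*H2)], H3 in series gives (16*s + 8)/(40*s^2 - 6*s - 1)
DC gain: substitute s = 0 into T(s) from step 2: T(0) = 8/(-1) = -8.

Answer: -8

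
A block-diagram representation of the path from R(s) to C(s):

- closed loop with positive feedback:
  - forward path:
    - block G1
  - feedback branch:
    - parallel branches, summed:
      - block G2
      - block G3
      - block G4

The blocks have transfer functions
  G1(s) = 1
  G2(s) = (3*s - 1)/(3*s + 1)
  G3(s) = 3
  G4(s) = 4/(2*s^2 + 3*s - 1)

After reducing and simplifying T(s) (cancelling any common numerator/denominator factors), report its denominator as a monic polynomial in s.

Step 1 - reduce the parallel group G2, G3, G4 gives (24*s^3 + 40*s^2 + 6*s + 2)/(6*s^3 + 11*s^2 - 1)
Step 2 - collapse the loop (G1 forward, (G2+G3+G4) return) gives (-6*s^3 - 11*s^2 + 1)/(18*s^3 + 29*s^2 + 6*s + 3)
That last expression is T(s), already simplified. Scaling its denominator by 1/18 (the reciprocal of the leading coefficient) yields the monic denominator.

Answer: s^3 + 29*s^2/18 + s/3 + 1/6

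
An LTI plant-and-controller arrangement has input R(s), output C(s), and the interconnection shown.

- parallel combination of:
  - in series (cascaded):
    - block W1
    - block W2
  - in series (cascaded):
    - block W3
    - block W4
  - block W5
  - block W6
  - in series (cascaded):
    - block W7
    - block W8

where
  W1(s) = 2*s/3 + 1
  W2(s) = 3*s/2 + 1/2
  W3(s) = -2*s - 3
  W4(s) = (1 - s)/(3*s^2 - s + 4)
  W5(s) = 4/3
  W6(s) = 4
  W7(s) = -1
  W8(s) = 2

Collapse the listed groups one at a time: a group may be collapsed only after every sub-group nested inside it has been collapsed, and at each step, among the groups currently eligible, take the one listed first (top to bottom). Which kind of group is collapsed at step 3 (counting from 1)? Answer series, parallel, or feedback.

[1] combine W1, W2 in series
[2] series reduction of W3, W4
[3] combine W7, W8 in series
[4] add (W1*W2), (W3*W4), W5, W6, (W7*W8) (parallel)
Step 3: series.

Answer: series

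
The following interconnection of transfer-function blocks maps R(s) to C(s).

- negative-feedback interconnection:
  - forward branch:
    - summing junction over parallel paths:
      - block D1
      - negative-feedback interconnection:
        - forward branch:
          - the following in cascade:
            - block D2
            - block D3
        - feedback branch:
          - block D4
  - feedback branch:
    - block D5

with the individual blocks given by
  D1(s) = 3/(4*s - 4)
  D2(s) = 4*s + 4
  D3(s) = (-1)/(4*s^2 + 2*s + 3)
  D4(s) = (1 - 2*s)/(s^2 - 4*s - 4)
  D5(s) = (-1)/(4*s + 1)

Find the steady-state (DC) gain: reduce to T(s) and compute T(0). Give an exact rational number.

(1) reduce the series chain D2, D3: (-4*s - 4)/(4*s^2 + 2*s + 3)
(2) apply the feedback formula to (D2*D3), D4: (-4*s^3 + 12*s^2 + 32*s + 16)/(4*s^4 - 14*s^3 - 13*s^2 - 16*s - 16)
(3) reduce the parallel group D1, [(D2*D3)/(1+(D2*D3)*D4)]: (-4*s^4 + 22*s^3 + 41*s^2 - 112*s - 112)/(16*s^5 - 72*s^4 + 4*s^3 - 12*s^2 + 64)
(4) collapse the loop ((D1+[(D2*D3)/(1+(D2*D3)*D4)]) forward, D5 return): (-16*s^5 + 84*s^4 + 186*s^3 - 407*s^2 - 560*s - 112)/(64*s^6 - 272*s^5 - 52*s^4 - 66*s^3 - 53*s^2 + 368*s + 176)
Evaluating the step-4 result (the overall T(s)) at s = 0 gives T(0) = -112/176 = -7/11.

Final answer: -7/11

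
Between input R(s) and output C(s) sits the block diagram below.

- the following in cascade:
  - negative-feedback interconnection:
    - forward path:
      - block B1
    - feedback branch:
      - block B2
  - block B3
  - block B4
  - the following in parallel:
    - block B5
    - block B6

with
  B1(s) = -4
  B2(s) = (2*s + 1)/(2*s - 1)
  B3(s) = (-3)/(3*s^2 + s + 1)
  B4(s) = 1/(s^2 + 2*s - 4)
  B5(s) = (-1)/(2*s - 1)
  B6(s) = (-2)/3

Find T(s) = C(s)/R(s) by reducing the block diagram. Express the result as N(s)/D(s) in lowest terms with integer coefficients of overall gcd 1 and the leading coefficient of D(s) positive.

First reduce the diagram to T(s).

[1] feedback reduction of B1, B2; result (8*s - 4)/(6*s + 5)
[2] add B5, B6 (parallel); result (-4*s - 1)/(6*s - 3)
[3] series reduction of [B1/(1+B1*B2)], B3, B4, (B5+B6), giving the overall T(s)

Answer: (16*s + 4)/(18*s^5 + 57*s^4 - 19*s^3 - 57*s^2 - 34*s - 20)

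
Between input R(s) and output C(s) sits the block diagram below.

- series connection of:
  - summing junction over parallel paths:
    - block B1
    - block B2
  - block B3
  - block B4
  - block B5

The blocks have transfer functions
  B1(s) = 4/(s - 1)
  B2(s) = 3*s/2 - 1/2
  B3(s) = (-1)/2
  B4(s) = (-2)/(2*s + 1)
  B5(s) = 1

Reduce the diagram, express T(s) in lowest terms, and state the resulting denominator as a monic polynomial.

Answer: s^2 - s/2 - 1/2

Working:
Step 1. add B1, B2 (parallel); result (3*s^2 - 4*s + 9)/(2*s - 2)
Step 2. cascade (B1+B2), B3, B4, B5; result (3*s^2 - 4*s + 9)/(4*s^2 - 2*s - 2)
No further cancellation is possible in the step-2 result, so that is T(s). Its denominator becomes monic after dividing by the leading coefficient 4.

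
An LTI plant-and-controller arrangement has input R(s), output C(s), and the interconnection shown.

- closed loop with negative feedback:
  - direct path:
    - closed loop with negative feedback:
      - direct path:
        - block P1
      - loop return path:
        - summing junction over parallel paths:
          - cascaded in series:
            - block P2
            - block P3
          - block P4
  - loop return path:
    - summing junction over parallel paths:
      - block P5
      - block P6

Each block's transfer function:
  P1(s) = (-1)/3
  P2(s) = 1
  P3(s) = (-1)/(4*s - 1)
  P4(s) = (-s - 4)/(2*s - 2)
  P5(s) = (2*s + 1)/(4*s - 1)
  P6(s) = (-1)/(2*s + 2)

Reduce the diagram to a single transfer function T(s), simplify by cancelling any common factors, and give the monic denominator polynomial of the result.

Step 1. multiply P2, P3 (series); result (-1)/(4*s - 1)
Step 2. parallel reduction of (P2*P3), P4; result (-4*s^2 - 17*s + 6)/(8*s^2 - 10*s + 2)
Step 3. collapse the loop (P1 forward, ((P2*P3)+P4) return); result (-8*s^2 + 10*s - 2)/(28*s^2 - 13*s)
Step 4. parallel reduction of P5, P6; result (4*s^2 + 2*s + 3)/(8*s^2 + 6*s - 2)
Step 5. apply the feedback formula to [P1/(1+P1*((P2*P3)+P4))], (P5+P6); result (-8*s^3 + 2*s^2 + 8*s - 2)/(24*s^3 + 17*s^2 - 14*s + 3)
That last expression is T(s), already simplified. Scaling its denominator by 1/24 (the reciprocal of the leading coefficient) yields the monic denominator.

Final answer: s^3 + 17*s^2/24 - 7*s/12 + 1/8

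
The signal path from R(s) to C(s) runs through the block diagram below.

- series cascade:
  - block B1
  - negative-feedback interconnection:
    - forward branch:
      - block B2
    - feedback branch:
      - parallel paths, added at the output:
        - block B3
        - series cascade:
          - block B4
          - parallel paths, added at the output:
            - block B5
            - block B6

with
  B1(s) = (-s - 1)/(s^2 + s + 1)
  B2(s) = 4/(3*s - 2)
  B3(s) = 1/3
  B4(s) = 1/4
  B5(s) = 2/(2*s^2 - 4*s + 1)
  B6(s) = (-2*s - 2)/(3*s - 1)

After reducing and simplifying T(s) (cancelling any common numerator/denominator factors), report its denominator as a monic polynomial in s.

[1] add B5, B6 (parallel) = (-4*s^3 + 4*s^2 + 12*s - 4)/(6*s^3 - 14*s^2 + 7*s - 1)
[2] series reduction of B4, (B5+B6) = (-s^3 + s^2 + 3*s - 1)/(6*s^3 - 14*s^2 + 7*s - 1)
[3] add B3, (B4*(B5+B6)) (parallel) = (3*s^3 - 11*s^2 + 16*s - 4)/(18*s^3 - 42*s^2 + 21*s - 3)
[4] close the feedback loop around B2, (B3+(B4*(B5+B6))) = (72*s^3 - 168*s^2 + 84*s - 12)/(54*s^4 - 150*s^3 + 103*s^2 + 13*s - 10)
[5] combine B1, [B2/(1+B2*(B3+(B4*(B5+B6))))] in series = (-72*s^4 + 96*s^3 + 84*s^2 - 72*s + 12)/(54*s^6 - 96*s^5 + 7*s^4 - 34*s^3 + 106*s^2 + 3*s - 10)
That last expression is T(s), already simplified. Scaling its denominator by 1/54 (the reciprocal of the leading coefficient) yields the monic denominator.

Hence the answer: s^6 - 16*s^5/9 + 7*s^4/54 - 17*s^3/27 + 53*s^2/27 + s/18 - 5/27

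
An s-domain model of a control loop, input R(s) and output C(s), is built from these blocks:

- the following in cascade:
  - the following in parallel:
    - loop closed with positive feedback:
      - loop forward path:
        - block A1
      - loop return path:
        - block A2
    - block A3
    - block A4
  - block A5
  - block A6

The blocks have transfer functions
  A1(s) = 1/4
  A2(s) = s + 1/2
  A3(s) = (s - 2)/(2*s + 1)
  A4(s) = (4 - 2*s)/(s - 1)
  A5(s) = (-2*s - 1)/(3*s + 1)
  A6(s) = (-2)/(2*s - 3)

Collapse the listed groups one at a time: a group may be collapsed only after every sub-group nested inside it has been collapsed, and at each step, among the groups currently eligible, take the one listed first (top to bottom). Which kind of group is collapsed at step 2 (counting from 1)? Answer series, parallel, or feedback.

Answer: parallel

Working:
Step 1 - close the feedback loop around A1, A2
Step 2 - sum the parallel branches [A1/(1-A1*A2)], A3, A4
Step 3 - combine ([A1/(1-A1*A2)]+A3+A4), A5, A6 in series
The group at step 2 is a parallel group.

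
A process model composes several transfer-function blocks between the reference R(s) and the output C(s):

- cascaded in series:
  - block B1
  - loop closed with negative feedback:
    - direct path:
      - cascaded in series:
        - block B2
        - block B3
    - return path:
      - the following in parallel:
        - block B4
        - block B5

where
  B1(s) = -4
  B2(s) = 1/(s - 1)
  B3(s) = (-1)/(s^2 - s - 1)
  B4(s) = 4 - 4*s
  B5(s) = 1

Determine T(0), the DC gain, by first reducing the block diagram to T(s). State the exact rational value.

[1] multiply B2, B3 (series); result (-1)/(s^3 - 2*s^2 + 1)
[2] reduce the parallel group B4, B5; result 5 - 4*s
[3] reduce the feedback loop with forward (B2*B3) and return (B4+B5); result (-1)/(s^3 - 2*s^2 + 4*s - 4)
[4] multiply B1, [(B2*B3)/(1+(B2*B3)*(B4+B5))] (series); result 4/(s^3 - 2*s^2 + 4*s - 4)
Step 4 gives the overall T(s). Then T(0) = 4/(-4) = -1.

Therefore the answer is -1.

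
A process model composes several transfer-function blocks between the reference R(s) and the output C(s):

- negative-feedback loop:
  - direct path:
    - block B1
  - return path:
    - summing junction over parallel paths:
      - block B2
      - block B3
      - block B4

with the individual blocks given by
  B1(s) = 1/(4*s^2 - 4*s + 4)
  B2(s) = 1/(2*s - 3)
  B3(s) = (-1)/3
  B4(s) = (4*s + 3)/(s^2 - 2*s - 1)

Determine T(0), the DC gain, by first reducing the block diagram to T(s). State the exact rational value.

Step 1. add B2, B3, B4 (parallel): (-2*s^3 + 34*s^2 - 28*s - 33)/(6*s^3 - 21*s^2 + 12*s + 9)
Step 2. collapse the loop (B1 forward, (B2+B3+B4) return): (6*s^3 - 21*s^2 + 12*s + 9)/(24*s^5 - 108*s^4 + 154*s^3 - 62*s^2 - 16*s + 3)
The step-2 result is T(s). Setting s = 0: T(0) = 9/3 = 3.

Hence the answer: 3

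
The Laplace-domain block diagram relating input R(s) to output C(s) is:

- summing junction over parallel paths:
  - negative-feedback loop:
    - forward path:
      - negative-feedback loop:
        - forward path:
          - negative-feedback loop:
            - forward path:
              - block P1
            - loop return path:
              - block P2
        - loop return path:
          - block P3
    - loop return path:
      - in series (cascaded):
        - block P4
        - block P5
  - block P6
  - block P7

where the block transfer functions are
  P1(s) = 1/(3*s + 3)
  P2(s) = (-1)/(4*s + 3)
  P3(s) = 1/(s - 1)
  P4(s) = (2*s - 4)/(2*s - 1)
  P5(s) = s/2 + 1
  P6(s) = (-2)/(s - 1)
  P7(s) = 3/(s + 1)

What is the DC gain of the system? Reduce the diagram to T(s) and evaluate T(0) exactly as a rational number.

[1] apply the feedback formula to P1, P2 -> (4*s + 3)/(12*s^2 + 21*s + 8)
[2] reduce the feedback loop with forward [P1/(1+P1*P2)] and return P3 -> (4*s^2 - s - 3)/(12*s^3 + 9*s^2 - 9*s - 5)
[3] combine P4, P5 in series -> (s^2 - 4)/(2*s - 1)
[4] feedback reduction of [[P1/(1+P1*P2)]/(1+[P1/(1+P1*P2)]*P3)], (P4*P5) -> (8*s^3 - 6*s^2 - 5*s + 3)/(28*s^4 + 5*s^3 - 46*s^2 + 3*s + 17)
[5] sum the parallel branches [[[P1/(1+P1*P2)]/(1+[P1/(1+P1*P2)]*P3)]/(1+[[P1/(1+P1*P2)]/(1+[P1/(1+P1*P2)]*P3)]*(P4*P5))], P6, P7 -> (36*s^5 - 141*s^4 - 84*s^3 + 242*s^2 + 7*s - 88)/(28*s^6 + 5*s^5 - 74*s^4 - 2*s^3 + 63*s^2 - 3*s - 17)
Step 5 gives the overall T(s). Then T(0) = -88/(-17) = 88/17.

Final answer: 88/17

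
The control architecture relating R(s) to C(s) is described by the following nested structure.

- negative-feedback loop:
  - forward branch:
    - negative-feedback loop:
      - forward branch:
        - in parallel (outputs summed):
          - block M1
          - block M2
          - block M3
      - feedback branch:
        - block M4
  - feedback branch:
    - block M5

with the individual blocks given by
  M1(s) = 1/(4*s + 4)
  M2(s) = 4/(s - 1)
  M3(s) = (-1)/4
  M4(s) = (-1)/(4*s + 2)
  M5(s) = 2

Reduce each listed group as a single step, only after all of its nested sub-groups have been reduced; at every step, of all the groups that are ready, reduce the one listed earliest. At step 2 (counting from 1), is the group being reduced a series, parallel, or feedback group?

[1] reduce the parallel group M1, M2, M3
[2] collapse the loop ((M1+M2+M3) forward, M4 return)
[3] feedback reduction of [(M1+M2+M3)/(1+(M1+M2+M3)*M4)], M5
Step 2: feedback.

Answer: feedback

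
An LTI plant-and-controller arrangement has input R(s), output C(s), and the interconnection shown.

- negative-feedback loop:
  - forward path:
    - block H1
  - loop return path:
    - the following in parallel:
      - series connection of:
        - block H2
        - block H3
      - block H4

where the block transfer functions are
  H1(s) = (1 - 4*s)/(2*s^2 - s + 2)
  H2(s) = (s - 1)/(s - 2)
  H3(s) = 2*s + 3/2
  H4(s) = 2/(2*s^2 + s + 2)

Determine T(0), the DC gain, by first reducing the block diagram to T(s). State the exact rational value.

Answer: 4/15

Working:
(1) multiply H2, H3 (series); result (4*s^2 - s - 3)/(2*s - 4)
(2) add (H2*H3), H4 (parallel); result (8*s^4 + 2*s^3 + s^2 - s - 14)/(4*s^3 - 6*s^2 - 8)
(3) reduce the feedback loop with forward H1 and return ((H2*H3)+H4); result (16*s^4 - 28*s^3 + 6*s^2 - 32*s + 8)/(24*s^5 + 16*s^4 - 12*s^3 + 23*s^2 - 63*s + 30)
The step-3 result is T(s). Setting s = 0: T(0) = 8/30 = 4/15.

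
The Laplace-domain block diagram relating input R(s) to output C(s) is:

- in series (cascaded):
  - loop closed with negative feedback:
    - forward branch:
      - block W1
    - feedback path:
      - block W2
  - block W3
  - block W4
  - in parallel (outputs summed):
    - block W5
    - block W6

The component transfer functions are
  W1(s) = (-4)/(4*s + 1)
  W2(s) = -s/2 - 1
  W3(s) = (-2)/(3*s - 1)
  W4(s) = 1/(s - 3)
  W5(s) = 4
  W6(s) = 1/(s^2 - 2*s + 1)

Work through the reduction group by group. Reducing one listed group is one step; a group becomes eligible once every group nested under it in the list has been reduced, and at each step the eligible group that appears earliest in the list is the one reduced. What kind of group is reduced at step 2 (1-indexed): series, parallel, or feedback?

[1] reduce the feedback loop with forward W1 and return W2
[2] sum the parallel branches W5, W6
[3] combine [W1/(1+W1*W2)], W3, W4, (W5+W6) in series
The group at step 2 is a parallel group.

Final answer: parallel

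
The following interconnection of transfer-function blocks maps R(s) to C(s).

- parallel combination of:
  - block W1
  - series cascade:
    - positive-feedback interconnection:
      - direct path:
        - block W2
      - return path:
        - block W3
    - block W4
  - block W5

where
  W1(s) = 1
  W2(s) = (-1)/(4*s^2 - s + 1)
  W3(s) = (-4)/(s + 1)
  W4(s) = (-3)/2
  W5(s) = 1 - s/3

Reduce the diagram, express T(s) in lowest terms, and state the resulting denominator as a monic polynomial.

Step 1: collapse the loop (W2 forward, W3 return); result (-s - 1)/(4*s^3 + 3*s^2 - 3)
Step 2: cascade [W2/(1-W2*W3)], W4; result (3*s + 3)/(8*s^3 + 6*s^2 - 6)
Step 3: add W1, ([W2/(1-W2*W3)]*W4), W5 (parallel); result (-8*s^4 + 42*s^3 + 36*s^2 + 15*s - 27)/(24*s^3 + 18*s^2 - 18)
The result of step 3 is T(s) in lowest terms. Its denominator has leading coefficient 24; dividing the denominator through by 24 makes it monic.

Final answer: s^3 + 3*s^2/4 - 3/4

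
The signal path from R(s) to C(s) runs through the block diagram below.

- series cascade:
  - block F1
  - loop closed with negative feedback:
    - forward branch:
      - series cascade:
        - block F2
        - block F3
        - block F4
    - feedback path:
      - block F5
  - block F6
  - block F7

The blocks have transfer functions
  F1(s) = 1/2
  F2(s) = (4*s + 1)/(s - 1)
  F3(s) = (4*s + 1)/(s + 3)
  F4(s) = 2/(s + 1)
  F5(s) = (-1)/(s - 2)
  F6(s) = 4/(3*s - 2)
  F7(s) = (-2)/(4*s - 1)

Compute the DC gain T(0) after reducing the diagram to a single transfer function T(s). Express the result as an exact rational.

Step 1. reduce the series chain F2, F3, F4 = (32*s^2 + 16*s + 2)/(s^3 + 3*s^2 - s - 3)
Step 2. apply the feedback formula to (F2*F3*F4), F5 = (32*s^3 - 48*s^2 - 30*s - 4)/(s^4 + s^3 - 39*s^2 - 17*s + 4)
Step 3. multiply F1, [(F2*F3*F4)/(1+(F2*F3*F4)*F5)], F6, F7 (series) = (-128*s^3 + 192*s^2 + 120*s + 16)/(12*s^6 + s^5 - 477*s^4 + 227*s^3 + 157*s^2 - 78*s + 8)
The step-3 result is T(s). Setting s = 0: T(0) = 16/8 = 2.

Final answer: 2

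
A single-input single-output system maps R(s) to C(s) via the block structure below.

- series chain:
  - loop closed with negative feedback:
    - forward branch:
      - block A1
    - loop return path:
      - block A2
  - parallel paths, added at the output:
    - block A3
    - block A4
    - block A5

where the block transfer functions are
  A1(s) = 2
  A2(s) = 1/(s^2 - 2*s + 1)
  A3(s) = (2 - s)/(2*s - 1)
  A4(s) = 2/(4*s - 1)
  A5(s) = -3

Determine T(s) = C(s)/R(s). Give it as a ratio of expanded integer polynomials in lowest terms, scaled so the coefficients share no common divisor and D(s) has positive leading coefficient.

Step 1. reduce the feedback loop with forward A1 and return A2 -> (2*s^2 - 4*s + 2)/(s^2 - 2*s + 3)
Step 2. parallel reduction of A3, A4, A5 -> (-28*s^2 + 31*s - 7)/(8*s^2 - 6*s + 1)
Step 3. combine [A1/(1+A1*A2)], (A3+A4+A5) in series - this is the overall T(s), already in the required normalized form

Therefore the answer is (-56*s^4 + 174*s^3 - 194*s^2 + 90*s - 14)/(8*s^4 - 22*s^3 + 37*s^2 - 20*s + 3).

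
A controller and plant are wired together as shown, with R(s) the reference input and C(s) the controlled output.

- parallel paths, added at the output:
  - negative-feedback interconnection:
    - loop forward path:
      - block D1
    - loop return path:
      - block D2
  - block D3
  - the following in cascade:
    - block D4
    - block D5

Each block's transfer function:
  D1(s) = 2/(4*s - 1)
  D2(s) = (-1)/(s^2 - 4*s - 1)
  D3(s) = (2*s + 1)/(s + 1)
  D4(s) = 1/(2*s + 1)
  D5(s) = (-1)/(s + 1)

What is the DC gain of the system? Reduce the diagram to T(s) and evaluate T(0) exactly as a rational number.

The answer is 2.

Reasoning:
[1] collapse the loop (D1 forward, D2 return) gives (2*s^2 - 8*s - 2)/(4*s^3 - 17*s^2 - 1)
[2] reduce the series chain D4, D5 gives (-1)/(2*s^2 + 3*s + 1)
[3] parallel reduction of [D1/(1+D1*D2)], D3, (D4*D5) gives (16*s^4 - 64*s^3 - 14*s^2 - 16*s - 2)/(8*s^4 - 30*s^3 - 17*s^2 - 2*s - 1)
That last expression is T(s); at s = 0 only the constant terms survive, so T(0) = -2/(-1) = 2.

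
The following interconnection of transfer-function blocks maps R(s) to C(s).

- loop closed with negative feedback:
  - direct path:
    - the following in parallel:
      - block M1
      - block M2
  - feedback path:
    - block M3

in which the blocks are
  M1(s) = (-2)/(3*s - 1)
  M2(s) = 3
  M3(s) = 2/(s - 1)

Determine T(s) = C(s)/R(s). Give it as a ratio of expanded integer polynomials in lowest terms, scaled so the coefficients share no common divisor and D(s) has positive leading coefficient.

Step 1. reduce the parallel group M1, M2, giving (9*s - 5)/(3*s - 1)
Step 2. reduce the feedback loop with forward (M1+M2) and return M3 - this is the overall T(s), already in the required normalized form

Hence the answer: (9*s^2 - 14*s + 5)/(3*s^2 + 14*s - 9)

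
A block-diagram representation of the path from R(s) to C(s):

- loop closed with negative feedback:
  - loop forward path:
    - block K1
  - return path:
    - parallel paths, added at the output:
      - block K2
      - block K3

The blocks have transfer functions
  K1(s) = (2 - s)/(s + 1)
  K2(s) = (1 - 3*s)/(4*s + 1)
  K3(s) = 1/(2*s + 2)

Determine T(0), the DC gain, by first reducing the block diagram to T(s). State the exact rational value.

Step 1. add K2, K3 (parallel) = (3 - 6*s^2)/(8*s^2 + 10*s + 2)
Step 2. close the feedback loop around K1, (K2+K3) = (-8*s^3 + 6*s^2 + 18*s + 4)/(14*s^3 + 6*s^2 + 9*s + 8)
Evaluating the step-2 result (the overall T(s)) at s = 0 gives T(0) = 4/8 = 1/2.

Answer: 1/2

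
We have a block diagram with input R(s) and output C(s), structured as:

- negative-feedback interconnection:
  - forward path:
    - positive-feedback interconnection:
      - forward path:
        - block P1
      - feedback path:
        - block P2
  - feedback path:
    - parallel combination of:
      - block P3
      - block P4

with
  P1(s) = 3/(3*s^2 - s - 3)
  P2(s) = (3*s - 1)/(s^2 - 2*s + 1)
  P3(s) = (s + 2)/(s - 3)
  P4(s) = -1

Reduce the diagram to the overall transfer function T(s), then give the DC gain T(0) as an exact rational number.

Answer: -3/5

Working:
Step 1. close the feedback loop around P1, P2: (3*s^2 - 6*s + 3)/(3*s^4 - 7*s^3 + 2*s^2 - 4*s)
Step 2. parallel reduction of P3, P4: 5/(s - 3)
Step 3. reduce the feedback loop with forward [P1/(1-P1*P2)] and return (P3+P4): (3*s^3 - 15*s^2 + 21*s - 9)/(3*s^5 - 16*s^4 + 23*s^3 + 5*s^2 - 18*s + 15)
Evaluating the step-3 result (the overall T(s)) at s = 0 gives T(0) = -9/15 = -3/5.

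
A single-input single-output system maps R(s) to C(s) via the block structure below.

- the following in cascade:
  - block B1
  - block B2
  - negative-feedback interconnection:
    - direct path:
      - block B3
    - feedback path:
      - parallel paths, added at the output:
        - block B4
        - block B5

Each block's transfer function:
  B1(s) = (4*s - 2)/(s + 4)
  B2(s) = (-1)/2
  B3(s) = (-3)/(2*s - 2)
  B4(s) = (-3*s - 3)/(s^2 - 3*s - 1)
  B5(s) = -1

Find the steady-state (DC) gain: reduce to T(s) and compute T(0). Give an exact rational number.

Answer: 3/32

Working:
[1] parallel reduction of B4, B5 = (-s^2 - 2)/(s^2 - 3*s - 1)
[2] collapse the loop (B3 forward, (B4+B5) return) = (-3*s^2 + 9*s + 3)/(2*s^3 - 5*s^2 + 4*s + 8)
[3] reduce the series chain B1, B2, [B3/(1+B3*(B4+B5))] = (6*s^3 - 21*s^2 + 3*s + 3)/(2*s^4 + 3*s^3 - 16*s^2 + 24*s + 32)
The step-3 result is T(s). Setting s = 0: T(0) = 3/32.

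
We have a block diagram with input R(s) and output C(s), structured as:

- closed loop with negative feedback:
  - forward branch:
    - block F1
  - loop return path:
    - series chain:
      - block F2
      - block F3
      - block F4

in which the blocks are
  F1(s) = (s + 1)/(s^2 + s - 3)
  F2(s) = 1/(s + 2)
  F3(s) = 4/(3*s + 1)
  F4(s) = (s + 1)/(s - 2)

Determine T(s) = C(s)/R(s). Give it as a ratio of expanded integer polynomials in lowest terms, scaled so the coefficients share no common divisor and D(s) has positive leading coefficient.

Reducing step by step:

[1] combine F2, F3, F4 in series: (4*s + 4)/(3*s^3 + s^2 - 12*s - 4)
[2] feedback reduction of F1, (F2*F3*F4): this yields T(s), and no further normalization is needed

Answer: (3*s^4 + 4*s^3 - 11*s^2 - 16*s - 4)/(3*s^5 + 4*s^4 - 20*s^3 - 15*s^2 + 40*s + 16)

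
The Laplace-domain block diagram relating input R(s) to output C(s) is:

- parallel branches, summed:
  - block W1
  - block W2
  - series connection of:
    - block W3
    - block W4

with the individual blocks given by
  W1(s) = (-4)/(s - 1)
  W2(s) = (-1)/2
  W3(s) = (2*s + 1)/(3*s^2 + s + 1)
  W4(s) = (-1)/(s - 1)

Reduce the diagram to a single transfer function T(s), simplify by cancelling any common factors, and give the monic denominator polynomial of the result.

Reducing step by step:

Step 1 - reduce the series chain W3, W4: (-2*s - 1)/(3*s^3 - 2*s^2 - 1)
Step 2 - add W1, W2, (W3*W4) (parallel): (-3*s^3 - 22*s^2 - 12*s - 9)/(6*s^3 - 4*s^2 - 2)
Step 2 gives the fully reduced T(s), with no common factor left to cancel. The denominator's leading coefficient is 6, so divide each of its coefficients by 6 to get the monic form.

Answer: s^3 - 2*s^2/3 - 1/3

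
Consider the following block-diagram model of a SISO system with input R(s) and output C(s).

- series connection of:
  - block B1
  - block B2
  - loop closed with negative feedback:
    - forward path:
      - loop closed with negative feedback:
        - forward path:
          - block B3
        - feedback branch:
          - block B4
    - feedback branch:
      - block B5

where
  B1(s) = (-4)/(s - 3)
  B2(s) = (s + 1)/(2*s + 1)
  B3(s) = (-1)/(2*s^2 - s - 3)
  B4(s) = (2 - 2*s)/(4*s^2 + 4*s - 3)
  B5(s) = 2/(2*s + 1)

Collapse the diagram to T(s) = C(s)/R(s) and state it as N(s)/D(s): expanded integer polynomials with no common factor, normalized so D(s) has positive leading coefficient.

The answer is (16*s^3 + 32*s^2 + 4*s - 12)/(16*s^6 - 32*s^5 - 88*s^4 + 76*s^3 + 131*s^2 + 16*s - 39).

Reasoning:
[1] reduce the feedback loop with forward B3 and return B4; result (-4*s^2 - 4*s + 3)/(8*s^4 + 4*s^3 - 22*s^2 - 7*s + 7)
[2] reduce the feedback loop with forward [B3/(1+B3*B4)] and return B5; result (-8*s^3 - 12*s^2 + 2*s + 3)/(16*s^5 + 16*s^4 - 40*s^3 - 44*s^2 - s + 13)
[3] reduce the series chain B1, B2, [[B3/(1+B3*B4)]/(1+[B3/(1+B3*B4)]*B5)], giving the overall T(s)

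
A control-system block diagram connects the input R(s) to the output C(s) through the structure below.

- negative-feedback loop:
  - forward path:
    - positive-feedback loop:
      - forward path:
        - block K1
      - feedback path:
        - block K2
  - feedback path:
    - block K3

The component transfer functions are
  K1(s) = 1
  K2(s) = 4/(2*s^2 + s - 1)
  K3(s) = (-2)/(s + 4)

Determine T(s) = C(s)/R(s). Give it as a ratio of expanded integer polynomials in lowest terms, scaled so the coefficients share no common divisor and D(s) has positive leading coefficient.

(1) apply the feedback formula to K1, K2 gives (2*s^2 + s - 1)/(2*s^2 + s - 5)
(2) collapse the loop ([K1/(1-K1*K2)] forward, K3 return): this yields T(s), and no further normalization is needed

Answer: (2*s^3 + 9*s^2 + 3*s - 4)/(2*s^3 + 5*s^2 - 3*s - 18)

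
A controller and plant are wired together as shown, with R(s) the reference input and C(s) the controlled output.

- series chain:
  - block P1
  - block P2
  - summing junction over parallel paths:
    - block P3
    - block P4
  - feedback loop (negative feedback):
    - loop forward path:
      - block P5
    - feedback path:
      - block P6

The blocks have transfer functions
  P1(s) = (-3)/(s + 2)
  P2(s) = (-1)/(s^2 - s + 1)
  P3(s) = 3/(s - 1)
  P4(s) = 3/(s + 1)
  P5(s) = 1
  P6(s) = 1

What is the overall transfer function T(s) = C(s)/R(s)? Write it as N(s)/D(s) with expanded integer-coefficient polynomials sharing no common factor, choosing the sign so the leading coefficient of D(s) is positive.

Reducing step by step:

[1] sum the parallel branches P3, P4: (6*s)/(s^2 - 1)
[2] collapse the loop (P5 forward, P6 return): 1/2
[3] multiply P1, P2, (P3+P4), [P5/(1+P5*P6)] (series), giving the overall T(s)

Answer: (9*s)/(s^5 + s^4 - 2*s^3 + s^2 + s - 2)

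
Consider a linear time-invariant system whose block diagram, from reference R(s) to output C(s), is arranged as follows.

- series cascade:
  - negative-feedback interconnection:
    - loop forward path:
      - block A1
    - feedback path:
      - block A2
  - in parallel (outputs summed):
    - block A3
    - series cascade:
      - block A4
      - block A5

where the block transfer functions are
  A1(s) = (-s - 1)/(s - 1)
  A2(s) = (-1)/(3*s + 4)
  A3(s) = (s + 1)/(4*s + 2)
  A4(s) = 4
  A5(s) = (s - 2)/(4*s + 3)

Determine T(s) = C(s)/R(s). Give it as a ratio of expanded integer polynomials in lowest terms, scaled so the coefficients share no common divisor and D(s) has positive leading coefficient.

Answer: (-60*s^4 - 89*s^3 + 78*s^2 + 159*s + 52)/(48*s^4 + 92*s^3 + 10*s^2 - 48*s - 18)

Working:
Step 1. close the feedback loop around A1, A2: (-3*s^2 - 7*s - 4)/(3*s^2 + 2*s - 3)
Step 2. cascade A4, A5: (4*s - 8)/(4*s + 3)
Step 3. reduce the parallel group A3, (A4*A5): (20*s^2 - 17*s - 13)/(16*s^2 + 20*s + 6)
Step 4. series reduction of [A1/(1+A1*A2)], (A3+(A4*A5)), giving the overall T(s)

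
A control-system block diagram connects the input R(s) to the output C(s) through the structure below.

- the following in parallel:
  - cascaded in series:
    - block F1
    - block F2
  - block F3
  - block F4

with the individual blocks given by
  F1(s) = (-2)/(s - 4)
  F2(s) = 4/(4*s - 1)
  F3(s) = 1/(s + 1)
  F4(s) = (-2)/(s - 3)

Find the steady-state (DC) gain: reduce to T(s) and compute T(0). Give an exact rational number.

Step 1: multiply F1, F2 (series) -> (-8)/(4*s^2 - 17*s + 4)
Step 2: sum the parallel branches (F1*F2), F3, F4 -> (-4*s^3 - 11*s^2 + 97*s + 4)/(4*s^4 - 25*s^3 + 26*s^2 + 43*s - 12)
That last expression is T(s); at s = 0 only the constant terms survive, so T(0) = 4/(-12) = -1/3.

Therefore the answer is -1/3.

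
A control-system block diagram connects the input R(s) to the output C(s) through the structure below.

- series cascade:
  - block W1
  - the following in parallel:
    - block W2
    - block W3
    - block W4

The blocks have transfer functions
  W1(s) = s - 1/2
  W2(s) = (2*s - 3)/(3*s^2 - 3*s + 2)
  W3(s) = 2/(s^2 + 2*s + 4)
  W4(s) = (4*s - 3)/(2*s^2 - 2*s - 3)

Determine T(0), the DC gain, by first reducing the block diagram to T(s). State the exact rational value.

Step 1 - parallel reduction of W2, W3, W4 = (16*s^5 + 13*s^4 - 5*s^3 - 85*s^2 + 84*s)/(6*s^6 + s^4 - 41*s^3 + 8*s^2 + 8*s - 24)
Step 2 - combine W1, (W2+W3+W4) in series = (32*s^6 + 10*s^5 - 23*s^4 - 165*s^3 + 253*s^2 - 84*s)/(12*s^6 + 2*s^4 - 82*s^3 + 16*s^2 + 16*s - 48)
The step-2 result is T(s). Setting s = 0: T(0) = 0/(-48) = 0.

Final answer: 0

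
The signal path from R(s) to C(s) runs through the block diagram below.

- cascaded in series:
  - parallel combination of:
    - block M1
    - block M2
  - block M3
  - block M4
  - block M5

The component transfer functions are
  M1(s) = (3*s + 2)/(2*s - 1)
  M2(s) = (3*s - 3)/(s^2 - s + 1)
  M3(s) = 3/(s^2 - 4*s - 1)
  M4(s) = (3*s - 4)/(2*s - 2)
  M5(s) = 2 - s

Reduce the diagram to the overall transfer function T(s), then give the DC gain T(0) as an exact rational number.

First reduce the diagram to T(s).

Step 1. parallel reduction of M1, M2 = (3*s^3 + 5*s^2 - 8*s + 5)/(2*s^3 - 3*s^2 + 3*s - 1)
Step 2. combine (M1+M2), M3, M4, M5 in series = (-27*s^5 + 45*s^4 + 150*s^3 - 405*s^2 + 342*s - 120)/(4*s^6 - 26*s^5 + 48*s^4 - 46*s^3 + 22*s^2 - 2)
Evaluating the step-2 result (the overall T(s)) at s = 0 gives T(0) = -120/(-2) = 60.

Answer: 60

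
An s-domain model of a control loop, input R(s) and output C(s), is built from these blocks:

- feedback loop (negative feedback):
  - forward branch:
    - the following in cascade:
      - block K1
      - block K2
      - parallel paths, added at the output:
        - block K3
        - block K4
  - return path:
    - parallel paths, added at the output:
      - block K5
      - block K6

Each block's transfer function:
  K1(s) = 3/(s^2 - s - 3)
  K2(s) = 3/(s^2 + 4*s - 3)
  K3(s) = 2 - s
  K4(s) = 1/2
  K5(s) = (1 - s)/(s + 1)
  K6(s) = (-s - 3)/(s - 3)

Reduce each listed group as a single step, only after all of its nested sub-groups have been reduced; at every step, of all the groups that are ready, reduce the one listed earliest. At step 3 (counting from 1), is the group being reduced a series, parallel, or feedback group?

(1) parallel reduction of K3, K4
(2) series reduction of K1, K2, (K3+K4)
(3) parallel reduction of K5, K6
(4) feedback reduction of (K1*K2*(K3+K4)), (K5+K6)
The group at step 3 is a parallel group.

Final answer: parallel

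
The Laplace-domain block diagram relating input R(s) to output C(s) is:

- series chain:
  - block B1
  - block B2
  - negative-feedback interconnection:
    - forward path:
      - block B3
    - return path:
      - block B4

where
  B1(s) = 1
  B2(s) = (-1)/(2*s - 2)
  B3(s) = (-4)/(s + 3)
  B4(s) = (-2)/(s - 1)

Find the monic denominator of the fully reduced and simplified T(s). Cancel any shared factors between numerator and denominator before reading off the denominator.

First reduce the diagram to T(s).

[1] reduce the feedback loop with forward B3 and return B4 = (4 - 4*s)/(s^2 + 2*s + 5)
[2] multiply B1, B2, [B3/(1+B3*B4)] (series) = 2/(s^2 + 2*s + 5)
That last expression is T(s), already simplified, and its denominator is already monic.

Answer: s^2 + 2*s + 5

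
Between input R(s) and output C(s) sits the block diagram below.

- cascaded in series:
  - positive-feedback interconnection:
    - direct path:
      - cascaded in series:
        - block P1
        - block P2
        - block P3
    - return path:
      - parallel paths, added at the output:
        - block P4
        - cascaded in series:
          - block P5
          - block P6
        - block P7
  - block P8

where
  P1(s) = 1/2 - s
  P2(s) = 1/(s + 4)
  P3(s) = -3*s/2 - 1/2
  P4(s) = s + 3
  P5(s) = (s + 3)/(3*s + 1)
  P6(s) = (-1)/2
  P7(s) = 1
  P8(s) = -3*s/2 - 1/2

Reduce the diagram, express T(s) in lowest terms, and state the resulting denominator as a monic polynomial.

First reduce the diagram to T(s).

Step 1: series reduction of P1, P2, P3: (6*s^2 - s - 1)/(4*s + 16)
Step 2: reduce the series chain P5, P6: (-s - 3)/(6*s + 2)
Step 3: reduce the parallel group P4, (P5*P6), P7: (6*s^2 + 25*s + 5)/(6*s + 2)
Step 4: reduce the feedback loop with forward (P1*P2*P3) and return (P4+(P5*P6)+P7): (-12*s^2 + 2*s + 2)/(12*s^3 + 44*s^2 - 23*s - 37)
Step 5: series reduction of [(P1*P2*P3)/(1-(P1*P2*P3)*(P4+(P5*P6)+P7))], P8: (18*s^3 + 3*s^2 - 4*s - 1)/(12*s^3 + 44*s^2 - 23*s - 37)
Step 5 gives the fully reduced T(s), with no common factor left to cancel. The denominator's leading coefficient is 12, so divide each of its coefficients by 12 to get the monic form.

Answer: s^3 + 11*s^2/3 - 23*s/12 - 37/12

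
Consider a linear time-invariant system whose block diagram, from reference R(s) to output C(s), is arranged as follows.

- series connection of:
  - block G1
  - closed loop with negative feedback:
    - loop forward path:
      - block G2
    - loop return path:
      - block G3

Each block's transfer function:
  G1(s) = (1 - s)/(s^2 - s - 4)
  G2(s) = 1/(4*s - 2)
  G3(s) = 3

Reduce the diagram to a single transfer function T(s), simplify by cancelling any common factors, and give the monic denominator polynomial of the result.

Answer: s^3 - 3*s^2/4 - 17*s/4 - 1

Working:
Step 1 - reduce the feedback loop with forward G2 and return G3, giving 1/(4*s + 1)
Step 2 - combine G1, [G2/(1+G2*G3)] in series, giving (1 - s)/(4*s^3 - 3*s^2 - 17*s - 4)
That last expression is T(s), already simplified. Scaling its denominator by 1/4 (the reciprocal of the leading coefficient) yields the monic denominator.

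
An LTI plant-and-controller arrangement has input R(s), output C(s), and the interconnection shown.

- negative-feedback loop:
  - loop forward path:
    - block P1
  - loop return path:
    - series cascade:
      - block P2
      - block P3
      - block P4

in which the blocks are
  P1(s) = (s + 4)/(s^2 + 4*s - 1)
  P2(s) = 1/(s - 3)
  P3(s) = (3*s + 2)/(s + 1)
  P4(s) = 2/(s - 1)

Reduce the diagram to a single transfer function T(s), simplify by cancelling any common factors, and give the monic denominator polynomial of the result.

The answer is s^5 + s^4 - 14*s^3 + 8*s^2 + 41*s + 13.

Reasoning:
[1] cascade P2, P3, P4: (6*s + 4)/(s^3 - 3*s^2 - s + 3)
[2] close the feedback loop around P1, (P2*P3*P4): (s^4 + s^3 - 13*s^2 - s + 12)/(s^5 + s^4 - 14*s^3 + 8*s^2 + 41*s + 13)
That last expression is T(s), already simplified, and its denominator is already monic.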